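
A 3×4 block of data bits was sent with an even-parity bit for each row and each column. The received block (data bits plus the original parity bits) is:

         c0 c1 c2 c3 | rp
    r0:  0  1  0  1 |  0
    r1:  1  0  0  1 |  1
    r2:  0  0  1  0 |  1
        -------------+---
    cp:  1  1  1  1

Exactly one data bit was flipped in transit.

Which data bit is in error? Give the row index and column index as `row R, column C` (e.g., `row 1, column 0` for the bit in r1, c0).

Recompute each row's even parity and compare to rp:
  r0: data parity 0, sent rp 0 → ok
  r1: data parity 0, sent rp 1 → mismatch
  r2: data parity 1, sent rp 1 → ok
Recompute each column's even parity and compare to cp:
  c0: data parity 1, sent cp 1 → ok
  c1: data parity 1, sent cp 1 → ok
  c2: data parity 1, sent cp 1 → ok
  c3: data parity 0, sent cp 1 → mismatch
Exactly one row (r1) and one column (c3) fail → the flipped bit is at their intersection.

row 1, column 3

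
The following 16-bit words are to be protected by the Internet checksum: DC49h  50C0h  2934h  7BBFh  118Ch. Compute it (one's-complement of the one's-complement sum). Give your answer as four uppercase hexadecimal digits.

One's-complement addition (fold any carry out of bit 15 back into bit 0):
  0xDC49 + 0x50C0 = 0x12D09 → wrap carry → 0x2D0A
  0x2D0A + 0x2934 = 0x0563E
  0x563E + 0x7BBF = 0x0D1FD
  0xD1FD + 0x118C = 0x0E389
One's-complement sum = 0xE389.
Checksum = ~0xE389 & 0xFFFF = 0x1C76.

1C76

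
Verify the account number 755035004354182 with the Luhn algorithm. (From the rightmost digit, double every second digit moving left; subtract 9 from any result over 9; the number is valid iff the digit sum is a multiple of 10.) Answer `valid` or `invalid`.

From the right, keep odd positions and double even positions (subtract 9 from any doubled value over 9):
  doubled (positions 2,4,...): 7 8 6 0 1 0 1 → sum 23
  kept (positions 1,3,...): 2 1 5 4 0 3 5 7 → sum 27
Total = 50.
50 mod 10 = 0, so the number is valid.

valid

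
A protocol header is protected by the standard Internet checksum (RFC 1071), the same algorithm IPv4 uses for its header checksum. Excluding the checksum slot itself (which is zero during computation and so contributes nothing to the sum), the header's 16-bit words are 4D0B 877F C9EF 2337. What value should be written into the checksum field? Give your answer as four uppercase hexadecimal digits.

One's-complement addition (fold any carry out of bit 15 back into bit 0):
  0x4D0B + 0x877F = 0x0D48A
  0xD48A + 0xC9EF = 0x19E79 → wrap carry → 0x9E7A
  0x9E7A + 0x2337 = 0x0C1B1
One's-complement sum = 0xC1B1.
Checksum = ~0xC1B1 & 0xFFFF = 0x3E4E.

3E4E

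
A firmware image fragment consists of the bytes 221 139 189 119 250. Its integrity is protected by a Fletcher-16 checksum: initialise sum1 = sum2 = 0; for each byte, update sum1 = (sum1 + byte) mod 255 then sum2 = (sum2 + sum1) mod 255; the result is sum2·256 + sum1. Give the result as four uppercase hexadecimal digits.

Running sums (mod 255):
  after byte 0 (221): sum1=221, sum2=221
  after byte 1 (139): sum1=105, sum2=71
  after byte 2 (189): sum1=39, sum2=110
  after byte 3 (119): sum1=158, sum2=13
  after byte 4 (250): sum1=153, sum2=166
Checksum = sum2·256 + sum1 = 166·256 + 153 = 42649 = 0xA699.

A699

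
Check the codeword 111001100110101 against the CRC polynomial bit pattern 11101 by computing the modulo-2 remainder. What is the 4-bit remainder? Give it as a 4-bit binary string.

0001

Modulo-2 division of 111001100110101 by 11101:
  pos 0: 11100 XOR 11101 = 00001
  pos 4: 11100 XOR 11101 = 00001
  pos 8: 11101 XOR 11101 = 00000
Remainder = 0001 (nonzero — an error is detected).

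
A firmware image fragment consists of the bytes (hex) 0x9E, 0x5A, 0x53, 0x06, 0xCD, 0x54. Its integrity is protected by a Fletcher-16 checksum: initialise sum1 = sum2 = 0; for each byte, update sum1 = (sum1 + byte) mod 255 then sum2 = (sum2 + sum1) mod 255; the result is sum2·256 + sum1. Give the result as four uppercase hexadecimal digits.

CA74

Running sums (mod 255):
  after byte 0 (0x9E): sum1=158, sum2=158
  after byte 1 (0x5A): sum1=248, sum2=151
  after byte 2 (0x53): sum1=76, sum2=227
  after byte 3 (0x06): sum1=82, sum2=54
  after byte 4 (0xCD): sum1=32, sum2=86
  after byte 5 (0x54): sum1=116, sum2=202
Checksum = sum2·256 + sum1 = 202·256 + 116 = 51828 = 0xCA74.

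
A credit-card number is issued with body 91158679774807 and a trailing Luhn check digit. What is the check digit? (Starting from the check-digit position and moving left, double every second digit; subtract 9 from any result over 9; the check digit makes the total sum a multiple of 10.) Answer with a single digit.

Partial digits right→left: 7 0 8 4 7 7 9 7 6 8 5 1 1 9
Double every second digit counting from the check-digit position (so the 1st, 3rd, 5th, ... of the partial from the right).
  doubled (with −9 where >9): 5 7 5 9 3 1 2 → sum 32
  kept as-is: 0 4 7 7 8 1 9 → sum 36
Total = 32 + 36 = 68.
Check digit = (10 − (68 mod 10)) mod 10 = 2.

2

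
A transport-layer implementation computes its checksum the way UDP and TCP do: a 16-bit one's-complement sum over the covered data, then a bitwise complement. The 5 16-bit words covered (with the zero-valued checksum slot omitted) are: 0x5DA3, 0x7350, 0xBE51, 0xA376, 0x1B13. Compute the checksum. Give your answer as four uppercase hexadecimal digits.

B230

One's-complement addition (fold any carry out of bit 15 back into bit 0):
  0x5DA3 + 0x7350 = 0x0D0F3
  0xD0F3 + 0xBE51 = 0x18F44 → wrap carry → 0x8F45
  0x8F45 + 0xA376 = 0x132BB → wrap carry → 0x32BC
  0x32BC + 0x1B13 = 0x04DCF
One's-complement sum = 0x4DCF.
Checksum = ~0x4DCF & 0xFFFF = 0xB230.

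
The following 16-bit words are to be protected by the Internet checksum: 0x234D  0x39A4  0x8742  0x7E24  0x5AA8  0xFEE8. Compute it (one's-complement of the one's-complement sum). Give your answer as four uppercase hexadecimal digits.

One's-complement addition (fold any carry out of bit 15 back into bit 0):
  0x234D + 0x39A4 = 0x05CF1
  0x5CF1 + 0x8742 = 0x0E433
  0xE433 + 0x7E24 = 0x16257 → wrap carry → 0x6258
  0x6258 + 0x5AA8 = 0x0BD00
  0xBD00 + 0xFEE8 = 0x1BBE8 → wrap carry → 0xBBE9
One's-complement sum = 0xBBE9.
Checksum = ~0xBBE9 & 0xFFFF = 0x4416.

4416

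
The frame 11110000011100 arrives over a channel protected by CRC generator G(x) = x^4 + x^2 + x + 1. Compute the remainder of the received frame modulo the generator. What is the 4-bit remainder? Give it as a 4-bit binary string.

Modulo-2 division of 11110000011100 by 10111:
  pos 0: 11110 XOR 10111 = 01001
  pos 1: 10010 XOR 10111 = 00101
  pos 3: 10100 XOR 10111 = 00011
  pos 6: 11011 XOR 10111 = 01100
  pos 7: 11001 XOR 10111 = 01110
  pos 8: 11100 XOR 10111 = 01011
  pos 9: 10110 XOR 10111 = 00001
Remainder = 0001 (nonzero — an error is detected).

0001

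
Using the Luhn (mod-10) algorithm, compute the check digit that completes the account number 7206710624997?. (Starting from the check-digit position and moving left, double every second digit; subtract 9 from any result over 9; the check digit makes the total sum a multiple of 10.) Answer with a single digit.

Partial digits right→left: 7 9 9 4 2 6 0 1 7 6 0 2 7
Double every second digit counting from the check-digit position (so the 1st, 3rd, 5th, ... of the partial from the right).
  doubled (with −9 where >9): 5 9 4 0 5 0 5 → sum 28
  kept as-is: 9 4 6 1 6 2 → sum 28
Total = 28 + 28 = 56.
Check digit = (10 − (56 mod 10)) mod 10 = 4.

4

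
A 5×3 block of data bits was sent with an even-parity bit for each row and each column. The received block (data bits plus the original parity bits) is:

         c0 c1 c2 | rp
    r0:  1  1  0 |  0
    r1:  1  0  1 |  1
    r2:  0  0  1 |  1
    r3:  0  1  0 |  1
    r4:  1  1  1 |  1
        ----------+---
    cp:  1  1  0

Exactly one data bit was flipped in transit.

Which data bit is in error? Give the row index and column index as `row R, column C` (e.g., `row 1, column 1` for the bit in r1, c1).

Recompute each row's even parity and compare to rp:
  r0: data parity 0, sent rp 0 → ok
  r1: data parity 0, sent rp 1 → mismatch
  r2: data parity 1, sent rp 1 → ok
  r3: data parity 1, sent rp 1 → ok
  r4: data parity 1, sent rp 1 → ok
Recompute each column's even parity and compare to cp:
  c0: data parity 1, sent cp 1 → ok
  c1: data parity 1, sent cp 1 → ok
  c2: data parity 1, sent cp 0 → mismatch
Exactly one row (r1) and one column (c2) fail → the flipped bit is at their intersection.

row 1, column 2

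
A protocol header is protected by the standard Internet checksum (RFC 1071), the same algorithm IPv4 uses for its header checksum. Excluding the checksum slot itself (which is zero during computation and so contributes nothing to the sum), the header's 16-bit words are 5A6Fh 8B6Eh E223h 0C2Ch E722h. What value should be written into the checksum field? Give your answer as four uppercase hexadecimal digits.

44AF

One's-complement addition (fold any carry out of bit 15 back into bit 0):
  0x5A6F + 0x8B6E = 0x0E5DD
  0xE5DD + 0xE223 = 0x1C800 → wrap carry → 0xC801
  0xC801 + 0x0C2C = 0x0D42D
  0xD42D + 0xE722 = 0x1BB4F → wrap carry → 0xBB50
One's-complement sum = 0xBB50.
Checksum = ~0xBB50 & 0xFFFF = 0x44AF.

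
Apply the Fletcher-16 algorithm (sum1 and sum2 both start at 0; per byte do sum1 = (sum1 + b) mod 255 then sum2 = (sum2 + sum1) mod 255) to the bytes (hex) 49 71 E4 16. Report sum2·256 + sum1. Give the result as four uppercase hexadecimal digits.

Running sums (mod 255):
  after byte 0 (49): sum1=73, sum2=73
  after byte 1 (71): sum1=186, sum2=4
  after byte 2 (E4): sum1=159, sum2=163
  after byte 3 (16): sum1=181, sum2=89
Checksum = sum2·256 + sum1 = 89·256 + 181 = 22965 = 0x59B5.

59B5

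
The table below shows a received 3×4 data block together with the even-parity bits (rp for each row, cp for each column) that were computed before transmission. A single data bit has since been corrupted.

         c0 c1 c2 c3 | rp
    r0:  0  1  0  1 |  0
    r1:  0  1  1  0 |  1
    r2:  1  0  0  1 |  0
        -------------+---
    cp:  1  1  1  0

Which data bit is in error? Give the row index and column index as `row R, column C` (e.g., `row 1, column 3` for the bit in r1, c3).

row 1, column 1

Recompute each row's even parity and compare to rp:
  r0: data parity 0, sent rp 0 → ok
  r1: data parity 0, sent rp 1 → mismatch
  r2: data parity 0, sent rp 0 → ok
Recompute each column's even parity and compare to cp:
  c0: data parity 1, sent cp 1 → ok
  c1: data parity 0, sent cp 1 → mismatch
  c2: data parity 1, sent cp 1 → ok
  c3: data parity 0, sent cp 0 → ok
Exactly one row (r1) and one column (c1) fail → the flipped bit is at their intersection.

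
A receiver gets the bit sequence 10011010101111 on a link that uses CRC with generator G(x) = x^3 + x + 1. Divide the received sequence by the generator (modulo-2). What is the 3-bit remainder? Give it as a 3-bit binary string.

000

Modulo-2 division of 10011010101111 by 1011:
  pos 0: 1001 XOR 1011 = 0010
  pos 2: 1010 XOR 1011 = 0001
  pos 5: 1101 XOR 1011 = 0110
  pos 6: 1100 XOR 1011 = 0111
  pos 7: 1111 XOR 1011 = 0100
  pos 8: 1001 XOR 1011 = 0010
  pos 10: 1011 XOR 1011 = 0000
Remainder = 000 (zero — the frame passes the CRC check).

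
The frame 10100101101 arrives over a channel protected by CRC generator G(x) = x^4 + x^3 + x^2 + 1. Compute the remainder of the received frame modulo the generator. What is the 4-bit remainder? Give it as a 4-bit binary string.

Modulo-2 division of 10100101101 by 11101:
  pos 0: 10100 XOR 11101 = 01001
  pos 1: 10011 XOR 11101 = 01110
  pos 2: 11100 XOR 11101 = 00001
  pos 6: 11101 XOR 11101 = 00000
Remainder = 0000 (zero — the frame passes the CRC check).

0000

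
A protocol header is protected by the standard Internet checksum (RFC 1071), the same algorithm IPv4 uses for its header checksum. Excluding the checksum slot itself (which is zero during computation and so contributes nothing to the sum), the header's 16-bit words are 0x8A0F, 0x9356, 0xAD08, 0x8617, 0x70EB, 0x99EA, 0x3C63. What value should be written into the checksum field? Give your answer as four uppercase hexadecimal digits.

6840

One's-complement addition (fold any carry out of bit 15 back into bit 0):
  0x8A0F + 0x9356 = 0x11D65 → wrap carry → 0x1D66
  0x1D66 + 0xAD08 = 0x0CA6E
  0xCA6E + 0x8617 = 0x15085 → wrap carry → 0x5086
  0x5086 + 0x70EB = 0x0C171
  0xC171 + 0x99EA = 0x15B5B → wrap carry → 0x5B5C
  0x5B5C + 0x3C63 = 0x097BF
One's-complement sum = 0x97BF.
Checksum = ~0x97BF & 0xFFFF = 0x6840.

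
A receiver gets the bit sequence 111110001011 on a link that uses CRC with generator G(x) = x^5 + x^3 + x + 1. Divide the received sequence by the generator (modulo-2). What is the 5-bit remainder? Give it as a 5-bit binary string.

Modulo-2 division of 111110001011 by 101011:
  pos 0: 111110 XOR 101011 = 010101
  pos 1: 101010 XOR 101011 = 000001
  pos 6: 101011 XOR 101011 = 000000
Remainder = 00000 (zero — the frame passes the CRC check).

00000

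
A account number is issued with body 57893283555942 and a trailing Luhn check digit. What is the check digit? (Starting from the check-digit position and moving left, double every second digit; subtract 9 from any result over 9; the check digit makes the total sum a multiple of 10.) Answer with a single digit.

4

Partial digits right→left: 2 4 9 5 5 5 3 8 2 3 9 8 7 5
Double every second digit counting from the check-digit position (so the 1st, 3rd, 5th, ... of the partial from the right).
  doubled (with −9 where >9): 4 9 1 6 4 9 5 → sum 38
  kept as-is: 4 5 5 8 3 8 5 → sum 38
Total = 38 + 38 = 76.
Check digit = (10 − (76 mod 10)) mod 10 = 4.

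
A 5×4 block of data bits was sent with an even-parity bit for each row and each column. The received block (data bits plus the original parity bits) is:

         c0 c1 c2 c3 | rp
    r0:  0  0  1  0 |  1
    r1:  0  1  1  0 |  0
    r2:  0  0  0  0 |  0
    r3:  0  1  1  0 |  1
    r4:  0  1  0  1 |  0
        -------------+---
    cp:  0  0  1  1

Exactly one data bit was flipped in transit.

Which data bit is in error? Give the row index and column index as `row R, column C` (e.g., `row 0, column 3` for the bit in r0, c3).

row 3, column 1

Recompute each row's even parity and compare to rp:
  r0: data parity 1, sent rp 1 → ok
  r1: data parity 0, sent rp 0 → ok
  r2: data parity 0, sent rp 0 → ok
  r3: data parity 0, sent rp 1 → mismatch
  r4: data parity 0, sent rp 0 → ok
Recompute each column's even parity and compare to cp:
  c0: data parity 0, sent cp 0 → ok
  c1: data parity 1, sent cp 0 → mismatch
  c2: data parity 1, sent cp 1 → ok
  c3: data parity 1, sent cp 1 → ok
Exactly one row (r3) and one column (c1) fail → the flipped bit is at their intersection.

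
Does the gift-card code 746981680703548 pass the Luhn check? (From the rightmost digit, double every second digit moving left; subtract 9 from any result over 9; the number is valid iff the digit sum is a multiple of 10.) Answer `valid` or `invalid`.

From the right, keep odd positions and double even positions (subtract 9 from any doubled value over 9):
  doubled (positions 2,4,...): 8 6 5 7 2 9 8 → sum 45
  kept (positions 1,3,...): 8 5 0 0 6 8 6 7 → sum 40
Total = 85.
85 mod 10 = 5, so the number is invalid.

invalid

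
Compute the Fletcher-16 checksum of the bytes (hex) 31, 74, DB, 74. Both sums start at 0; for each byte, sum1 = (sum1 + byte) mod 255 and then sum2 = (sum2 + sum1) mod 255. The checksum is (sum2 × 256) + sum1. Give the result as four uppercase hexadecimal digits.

4EF5

Running sums (mod 255):
  after byte 0 (31): sum1=49, sum2=49
  after byte 1 (74): sum1=165, sum2=214
  after byte 2 (DB): sum1=129, sum2=88
  after byte 3 (74): sum1=245, sum2=78
Checksum = sum2·256 + sum1 = 78·256 + 245 = 20213 = 0x4EF5.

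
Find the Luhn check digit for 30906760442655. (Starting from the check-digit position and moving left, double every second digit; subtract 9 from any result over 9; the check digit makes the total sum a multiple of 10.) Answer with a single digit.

8

Partial digits right→left: 5 5 6 2 4 4 0 6 7 6 0 9 0 3
Double every second digit counting from the check-digit position (so the 1st, 3rd, 5th, ... of the partial from the right).
  doubled (with −9 where >9): 1 3 8 0 5 0 0 → sum 17
  kept as-is: 5 2 4 6 6 9 3 → sum 35
Total = 17 + 35 = 52.
Check digit = (10 − (52 mod 10)) mod 10 = 8.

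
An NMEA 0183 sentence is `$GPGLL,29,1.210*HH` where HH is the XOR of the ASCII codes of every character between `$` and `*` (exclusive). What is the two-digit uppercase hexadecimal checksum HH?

XOR the ASCII codes of the payload characters:
  'G' = 0x47 → acc = 0x47
  'P' = 0x50 → acc = 0x17
  'G' = 0x47 → acc = 0x50
  'L' = 0x4C → acc = 0x1C
  'L' = 0x4C → acc = 0x50
  ',' = 0x2C → acc = 0x7C
  '2' = 0x32 → acc = 0x4E
  '9' = 0x39 → acc = 0x77
  ',' = 0x2C → acc = 0x5B
  '1' = 0x31 → acc = 0x6A
  '.' = 0x2E → acc = 0x44
  '2' = 0x32 → acc = 0x76
  '1' = 0x31 → acc = 0x47
  '0' = 0x30 → acc = 0x77
Checksum = 0x77.

77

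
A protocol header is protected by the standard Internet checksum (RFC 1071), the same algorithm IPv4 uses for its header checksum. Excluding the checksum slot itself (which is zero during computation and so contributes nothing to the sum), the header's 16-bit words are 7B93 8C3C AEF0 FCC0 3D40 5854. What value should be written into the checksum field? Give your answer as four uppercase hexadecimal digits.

B6E9

One's-complement addition (fold any carry out of bit 15 back into bit 0):
  0x7B93 + 0x8C3C = 0x107CF → wrap carry → 0x07D0
  0x07D0 + 0xAEF0 = 0x0B6C0
  0xB6C0 + 0xFCC0 = 0x1B380 → wrap carry → 0xB381
  0xB381 + 0x3D40 = 0x0F0C1
  0xF0C1 + 0x5854 = 0x14915 → wrap carry → 0x4916
One's-complement sum = 0x4916.
Checksum = ~0x4916 & 0xFFFF = 0xB6E9.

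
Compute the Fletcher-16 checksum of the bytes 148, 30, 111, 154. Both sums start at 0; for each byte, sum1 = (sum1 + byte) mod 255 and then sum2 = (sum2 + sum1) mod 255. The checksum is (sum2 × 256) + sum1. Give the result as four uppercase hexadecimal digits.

26BC

Running sums (mod 255):
  after byte 0 (148): sum1=148, sum2=148
  after byte 1 (30): sum1=178, sum2=71
  after byte 2 (111): sum1=34, sum2=105
  after byte 3 (154): sum1=188, sum2=38
Checksum = sum2·256 + sum1 = 38·256 + 188 = 9916 = 0x26BC.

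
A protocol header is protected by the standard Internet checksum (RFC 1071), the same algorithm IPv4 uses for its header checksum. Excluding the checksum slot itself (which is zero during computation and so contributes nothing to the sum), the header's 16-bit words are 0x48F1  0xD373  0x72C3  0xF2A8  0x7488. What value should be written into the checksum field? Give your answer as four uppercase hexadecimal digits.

09A6

One's-complement addition (fold any carry out of bit 15 back into bit 0):
  0x48F1 + 0xD373 = 0x11C64 → wrap carry → 0x1C65
  0x1C65 + 0x72C3 = 0x08F28
  0x8F28 + 0xF2A8 = 0x181D0 → wrap carry → 0x81D1
  0x81D1 + 0x7488 = 0x0F659
One's-complement sum = 0xF659.
Checksum = ~0xF659 & 0xFFFF = 0x09A6.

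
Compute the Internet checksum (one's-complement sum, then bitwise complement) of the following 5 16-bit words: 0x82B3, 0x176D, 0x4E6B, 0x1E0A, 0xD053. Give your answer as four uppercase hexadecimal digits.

2916

One's-complement addition (fold any carry out of bit 15 back into bit 0):
  0x82B3 + 0x176D = 0x09A20
  0x9A20 + 0x4E6B = 0x0E88B
  0xE88B + 0x1E0A = 0x10695 → wrap carry → 0x0696
  0x0696 + 0xD053 = 0x0D6E9
One's-complement sum = 0xD6E9.
Checksum = ~0xD6E9 & 0xFFFF = 0x2916.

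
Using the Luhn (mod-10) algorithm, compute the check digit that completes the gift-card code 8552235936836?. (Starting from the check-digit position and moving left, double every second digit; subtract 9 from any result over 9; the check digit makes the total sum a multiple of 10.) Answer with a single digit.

3

Partial digits right→left: 6 3 8 6 3 9 5 3 2 2 5 5 8
Double every second digit counting from the check-digit position (so the 1st, 3rd, 5th, ... of the partial from the right).
  doubled (with −9 where >9): 3 7 6 1 4 1 7 → sum 29
  kept as-is: 3 6 9 3 2 5 → sum 28
Total = 29 + 28 = 57.
Check digit = (10 − (57 mod 10)) mod 10 = 3.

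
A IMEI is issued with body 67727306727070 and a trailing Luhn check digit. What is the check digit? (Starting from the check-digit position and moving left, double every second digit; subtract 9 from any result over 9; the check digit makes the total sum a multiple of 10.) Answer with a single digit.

Partial digits right→left: 0 7 0 7 2 7 6 0 3 7 2 7 7 6
Double every second digit counting from the check-digit position (so the 1st, 3rd, 5th, ... of the partial from the right).
  doubled (with −9 where >9): 0 0 4 3 6 4 5 → sum 22
  kept as-is: 7 7 7 0 7 7 6 → sum 41
Total = 22 + 41 = 63.
Check digit = (10 − (63 mod 10)) mod 10 = 7.

7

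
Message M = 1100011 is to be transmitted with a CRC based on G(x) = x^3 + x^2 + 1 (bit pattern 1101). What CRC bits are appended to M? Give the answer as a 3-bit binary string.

100

Append 3 zeros: 1100011000. Divide by 1101 (XOR where the leading bit is 1):
  pos 0: 1100 XOR 1101 = 0001
  pos 3: 1011 XOR 1101 = 0110
  pos 4: 1100 XOR 1101 = 0001
Remainder (last 3 bits) = 100. This is the CRC / FCS.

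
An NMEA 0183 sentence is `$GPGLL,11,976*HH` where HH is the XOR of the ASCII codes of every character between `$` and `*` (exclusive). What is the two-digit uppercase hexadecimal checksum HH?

68

XOR the ASCII codes of the payload characters:
  'G' = 0x47 → acc = 0x47
  'P' = 0x50 → acc = 0x17
  'G' = 0x47 → acc = 0x50
  'L' = 0x4C → acc = 0x1C
  'L' = 0x4C → acc = 0x50
  ',' = 0x2C → acc = 0x7C
  '1' = 0x31 → acc = 0x4D
  '1' = 0x31 → acc = 0x7C
  ',' = 0x2C → acc = 0x50
  '9' = 0x39 → acc = 0x69
  '7' = 0x37 → acc = 0x5E
  '6' = 0x36 → acc = 0x68
Checksum = 0x68.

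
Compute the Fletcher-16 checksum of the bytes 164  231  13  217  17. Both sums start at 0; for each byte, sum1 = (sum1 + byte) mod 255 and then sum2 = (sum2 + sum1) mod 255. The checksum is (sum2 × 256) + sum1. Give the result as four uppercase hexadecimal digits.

Running sums (mod 255):
  after byte 0 (164): sum1=164, sum2=164
  after byte 1 (231): sum1=140, sum2=49
  after byte 2 (13): sum1=153, sum2=202
  after byte 3 (217): sum1=115, sum2=62
  after byte 4 (17): sum1=132, sum2=194
Checksum = sum2·256 + sum1 = 194·256 + 132 = 49796 = 0xC284.

C284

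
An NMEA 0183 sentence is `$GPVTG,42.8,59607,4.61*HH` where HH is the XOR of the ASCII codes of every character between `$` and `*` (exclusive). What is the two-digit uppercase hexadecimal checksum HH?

4E

XOR the ASCII codes of the payload characters:
  'G' = 0x47 → acc = 0x47
  'P' = 0x50 → acc = 0x17
  'V' = 0x56 → acc = 0x41
  'T' = 0x54 → acc = 0x15
  'G' = 0x47 → acc = 0x52
  ',' = 0x2C → acc = 0x7E
  '4' = 0x34 → acc = 0x4A
  '2' = 0x32 → acc = 0x78
  '.' = 0x2E → acc = 0x56
  '8' = 0x38 → acc = 0x6E
  ',' = 0x2C → acc = 0x42
  '5' = 0x35 → acc = 0x77
  '9' = 0x39 → acc = 0x4E
  '6' = 0x36 → acc = 0x78
  '0' = 0x30 → acc = 0x48
  '7' = 0x37 → acc = 0x7F
  ',' = 0x2C → acc = 0x53
  '4' = 0x34 → acc = 0x67
  '.' = 0x2E → acc = 0x49
  '6' = 0x36 → acc = 0x7F
  '1' = 0x31 → acc = 0x4E
Checksum = 0x4E.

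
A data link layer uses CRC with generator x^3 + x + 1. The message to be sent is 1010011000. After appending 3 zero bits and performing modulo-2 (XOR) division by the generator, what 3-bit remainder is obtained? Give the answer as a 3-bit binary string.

000

Append 3 zeros: 1010011000000. Divide by 1011 (XOR where the leading bit is 1):
  pos 0: 1010 XOR 1011 = 0001
  pos 3: 1011 XOR 1011 = 0000
Remainder (last 3 bits) = 000. This is the CRC / FCS.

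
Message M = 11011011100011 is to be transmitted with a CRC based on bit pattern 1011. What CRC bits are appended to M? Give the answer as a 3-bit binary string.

Append 3 zeros: 11011011100011000. Divide by 1011 (XOR where the leading bit is 1):
  pos 0: 1101 XOR 1011 = 0110
  pos 1: 1101 XOR 1011 = 0110
  pos 2: 1100 XOR 1011 = 0111
  pos 3: 1111 XOR 1011 = 0100
  pos 4: 1001 XOR 1011 = 0010
  pos 6: 1010 XOR 1011 = 0001
  pos 9: 1001 XOR 1011 = 0010
  pos 11: 1010 XOR 1011 = 0001
Remainder (last 3 bits) = 100. This is the CRC / FCS.

100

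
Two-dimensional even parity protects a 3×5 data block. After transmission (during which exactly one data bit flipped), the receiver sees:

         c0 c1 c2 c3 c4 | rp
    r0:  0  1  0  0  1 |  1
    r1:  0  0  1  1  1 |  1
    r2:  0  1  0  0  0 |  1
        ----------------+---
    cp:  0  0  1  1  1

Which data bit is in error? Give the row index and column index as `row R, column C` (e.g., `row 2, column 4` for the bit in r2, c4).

Recompute each row's even parity and compare to rp:
  r0: data parity 0, sent rp 1 → mismatch
  r1: data parity 1, sent rp 1 → ok
  r2: data parity 1, sent rp 1 → ok
Recompute each column's even parity and compare to cp:
  c0: data parity 0, sent cp 0 → ok
  c1: data parity 0, sent cp 0 → ok
  c2: data parity 1, sent cp 1 → ok
  c3: data parity 1, sent cp 1 → ok
  c4: data parity 0, sent cp 1 → mismatch
Exactly one row (r0) and one column (c4) fail → the flipped bit is at their intersection.

row 0, column 4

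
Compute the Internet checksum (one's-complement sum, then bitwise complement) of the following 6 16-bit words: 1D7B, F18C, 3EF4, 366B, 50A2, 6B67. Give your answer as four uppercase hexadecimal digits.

BF8E

One's-complement addition (fold any carry out of bit 15 back into bit 0):
  0x1D7B + 0xF18C = 0x10F07 → wrap carry → 0x0F08
  0x0F08 + 0x3EF4 = 0x04DFC
  0x4DFC + 0x366B = 0x08467
  0x8467 + 0x50A2 = 0x0D509
  0xD509 + 0x6B67 = 0x14070 → wrap carry → 0x4071
One's-complement sum = 0x4071.
Checksum = ~0x4071 & 0xFFFF = 0xBF8E.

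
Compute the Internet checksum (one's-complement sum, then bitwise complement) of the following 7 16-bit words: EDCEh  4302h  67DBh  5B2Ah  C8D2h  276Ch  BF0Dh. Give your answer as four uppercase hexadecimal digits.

5CDC

One's-complement addition (fold any carry out of bit 15 back into bit 0):
  0xEDCE + 0x4302 = 0x130D0 → wrap carry → 0x30D1
  0x30D1 + 0x67DB = 0x098AC
  0x98AC + 0x5B2A = 0x0F3D6
  0xF3D6 + 0xC8D2 = 0x1BCA8 → wrap carry → 0xBCA9
  0xBCA9 + 0x276C = 0x0E415
  0xE415 + 0xBF0D = 0x1A322 → wrap carry → 0xA323
One's-complement sum = 0xA323.
Checksum = ~0xA323 & 0xFFFF = 0x5CDC.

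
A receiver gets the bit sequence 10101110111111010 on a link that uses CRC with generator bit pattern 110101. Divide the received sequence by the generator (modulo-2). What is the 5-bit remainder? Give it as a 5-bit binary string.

Modulo-2 division of 10101110111111010 by 110101:
  pos 0: 101011 XOR 110101 = 011110
  pos 1: 111101 XOR 110101 = 001000
  pos 3: 100001 XOR 110101 = 010100
  pos 4: 101001 XOR 110101 = 011100
  pos 5: 111001 XOR 110101 = 001100
  pos 7: 110011 XOR 110101 = 000110
  pos 10: 110101 XOR 110101 = 000000
Remainder = 00000 (zero — the frame passes the CRC check).

00000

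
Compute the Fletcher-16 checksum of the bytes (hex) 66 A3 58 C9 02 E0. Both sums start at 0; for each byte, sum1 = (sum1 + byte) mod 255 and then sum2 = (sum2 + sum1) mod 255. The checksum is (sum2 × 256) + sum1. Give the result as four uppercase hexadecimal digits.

Running sums (mod 255):
  after byte 0 (66): sum1=102, sum2=102
  after byte 1 (A3): sum1=10, sum2=112
  after byte 2 (58): sum1=98, sum2=210
  after byte 3 (C9): sum1=44, sum2=254
  after byte 4 (02): sum1=46, sum2=45
  after byte 5 (E0): sum1=15, sum2=60
Checksum = sum2·256 + sum1 = 60·256 + 15 = 15375 = 0x3C0F.

3C0F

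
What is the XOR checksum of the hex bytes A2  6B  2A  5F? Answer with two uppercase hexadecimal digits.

BC

XOR the bytes together:
  start with 0xA2
  0xA2 ⊕ 0x6B = 0xC9
  0xC9 ⊕ 0x2A = 0xE3
  0xE3 ⊕ 0x5F = 0xBC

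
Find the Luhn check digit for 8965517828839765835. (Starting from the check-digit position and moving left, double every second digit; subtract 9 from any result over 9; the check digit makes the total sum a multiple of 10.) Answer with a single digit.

4

Partial digits right→left: 5 3 8 5 6 7 9 3 8 8 2 8 7 1 5 5 6 9 8
Double every second digit counting from the check-digit position (so the 1st, 3rd, 5th, ... of the partial from the right).
  doubled (with −9 where >9): 1 7 3 9 7 4 5 1 3 7 → sum 47
  kept as-is: 3 5 7 3 8 8 1 5 9 → sum 49
Total = 47 + 49 = 96.
Check digit = (10 − (96 mod 10)) mod 10 = 4.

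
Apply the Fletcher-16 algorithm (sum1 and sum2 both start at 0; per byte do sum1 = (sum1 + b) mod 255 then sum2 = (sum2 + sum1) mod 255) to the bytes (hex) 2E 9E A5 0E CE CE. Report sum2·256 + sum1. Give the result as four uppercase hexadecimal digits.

5B1E

Running sums (mod 255):
  after byte 0 (2E): sum1=46, sum2=46
  after byte 1 (9E): sum1=204, sum2=250
  after byte 2 (A5): sum1=114, sum2=109
  after byte 3 (0E): sum1=128, sum2=237
  after byte 4 (CE): sum1=79, sum2=61
  after byte 5 (CE): sum1=30, sum2=91
Checksum = sum2·256 + sum1 = 91·256 + 30 = 23326 = 0x5B1E.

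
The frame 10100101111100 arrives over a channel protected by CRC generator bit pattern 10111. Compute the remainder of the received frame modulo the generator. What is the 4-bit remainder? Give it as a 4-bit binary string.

0000

Modulo-2 division of 10100101111100 by 10111:
  pos 0: 10100 XOR 10111 = 00011
  pos 3: 11101 XOR 10111 = 01010
  pos 4: 10101 XOR 10111 = 00010
  pos 7: 10111 XOR 10111 = 00000
Remainder = 0000 (zero — the frame passes the CRC check).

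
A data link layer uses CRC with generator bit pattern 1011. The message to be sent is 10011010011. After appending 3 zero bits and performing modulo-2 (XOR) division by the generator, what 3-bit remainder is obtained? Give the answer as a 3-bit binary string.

110

Append 3 zeros: 10011010011000. Divide by 1011 (XOR where the leading bit is 1):
  pos 0: 1001 XOR 1011 = 0010
  pos 2: 1010 XOR 1011 = 0001
  pos 5: 1100 XOR 1011 = 0111
  pos 6: 1111 XOR 1011 = 0100
  pos 7: 1001 XOR 1011 = 0010
  pos 9: 1000 XOR 1011 = 0011
Remainder (last 3 bits) = 110. This is the CRC / FCS.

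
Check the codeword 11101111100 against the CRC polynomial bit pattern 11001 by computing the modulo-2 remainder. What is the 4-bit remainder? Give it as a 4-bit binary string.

0000

Modulo-2 division of 11101111100 by 11001:
  pos 0: 11101 XOR 11001 = 00100
  pos 2: 10011 XOR 11001 = 01010
  pos 3: 10101 XOR 11001 = 01100
  pos 4: 11001 XOR 11001 = 00000
Remainder = 0000 (zero — the frame passes the CRC check).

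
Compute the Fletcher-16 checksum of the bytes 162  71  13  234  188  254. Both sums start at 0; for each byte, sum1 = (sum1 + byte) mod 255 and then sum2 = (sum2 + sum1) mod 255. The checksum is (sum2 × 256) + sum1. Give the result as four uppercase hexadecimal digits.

A19D

Running sums (mod 255):
  after byte 0 (162): sum1=162, sum2=162
  after byte 1 (71): sum1=233, sum2=140
  after byte 2 (13): sum1=246, sum2=131
  after byte 3 (234): sum1=225, sum2=101
  after byte 4 (188): sum1=158, sum2=4
  after byte 5 (254): sum1=157, sum2=161
Checksum = sum2·256 + sum1 = 161·256 + 157 = 41373 = 0xA19D.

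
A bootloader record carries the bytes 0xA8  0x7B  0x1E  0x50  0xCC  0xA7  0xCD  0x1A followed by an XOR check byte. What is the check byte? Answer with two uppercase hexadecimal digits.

XOR the bytes together:
  start with 0xA8
  0xA8 ⊕ 0x7B = 0xD3
  0xD3 ⊕ 0x1E = 0xCD
  0xCD ⊕ 0x50 = 0x9D
  0x9D ⊕ 0xCC = 0x51
  0x51 ⊕ 0xA7 = 0xF6
  0xF6 ⊕ 0xCD = 0x3B
  0x3B ⊕ 0x1A = 0x21

21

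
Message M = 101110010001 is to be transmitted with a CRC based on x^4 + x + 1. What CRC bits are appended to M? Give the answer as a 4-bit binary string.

Append 4 zeros: 1011100100010000. Divide by 10011 (XOR where the leading bit is 1):
  pos 0: 10111 XOR 10011 = 00100
  pos 2: 10000 XOR 10011 = 00011
  pos 5: 11100 XOR 10011 = 01111
  pos 6: 11110 XOR 10011 = 01101
  pos 7: 11011 XOR 10011 = 01000
  pos 8: 10000 XOR 10011 = 00011
  pos 11: 11000 XOR 10011 = 01011
Remainder (last 4 bits) = 1011. This is the CRC / FCS.

1011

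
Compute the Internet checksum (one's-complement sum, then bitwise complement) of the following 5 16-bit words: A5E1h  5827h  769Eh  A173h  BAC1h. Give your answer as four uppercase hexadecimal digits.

2F23

One's-complement addition (fold any carry out of bit 15 back into bit 0):
  0xA5E1 + 0x5827 = 0x0FE08
  0xFE08 + 0x769E = 0x174A6 → wrap carry → 0x74A7
  0x74A7 + 0xA173 = 0x1161A → wrap carry → 0x161B
  0x161B + 0xBAC1 = 0x0D0DC
One's-complement sum = 0xD0DC.
Checksum = ~0xD0DC & 0xFFFF = 0x2F23.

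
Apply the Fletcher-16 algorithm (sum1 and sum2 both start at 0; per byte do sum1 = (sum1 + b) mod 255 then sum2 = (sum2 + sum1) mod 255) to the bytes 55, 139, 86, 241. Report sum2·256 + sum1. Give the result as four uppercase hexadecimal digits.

1E0B

Running sums (mod 255):
  after byte 0 (55): sum1=55, sum2=55
  after byte 1 (139): sum1=194, sum2=249
  after byte 2 (86): sum1=25, sum2=19
  after byte 3 (241): sum1=11, sum2=30
Checksum = sum2·256 + sum1 = 30·256 + 11 = 7691 = 0x1E0B.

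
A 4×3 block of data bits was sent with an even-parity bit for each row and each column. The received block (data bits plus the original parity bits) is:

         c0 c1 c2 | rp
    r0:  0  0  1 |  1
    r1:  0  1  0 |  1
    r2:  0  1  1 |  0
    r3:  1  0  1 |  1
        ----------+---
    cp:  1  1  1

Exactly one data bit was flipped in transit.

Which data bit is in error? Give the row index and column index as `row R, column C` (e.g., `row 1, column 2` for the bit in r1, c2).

Recompute each row's even parity and compare to rp:
  r0: data parity 1, sent rp 1 → ok
  r1: data parity 1, sent rp 1 → ok
  r2: data parity 0, sent rp 0 → ok
  r3: data parity 0, sent rp 1 → mismatch
Recompute each column's even parity and compare to cp:
  c0: data parity 1, sent cp 1 → ok
  c1: data parity 0, sent cp 1 → mismatch
  c2: data parity 1, sent cp 1 → ok
Exactly one row (r3) and one column (c1) fail → the flipped bit is at their intersection.

row 3, column 1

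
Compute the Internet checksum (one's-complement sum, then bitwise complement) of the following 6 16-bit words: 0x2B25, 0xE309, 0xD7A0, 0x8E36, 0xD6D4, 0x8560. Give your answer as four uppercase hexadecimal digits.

One's-complement addition (fold any carry out of bit 15 back into bit 0):
  0x2B25 + 0xE309 = 0x10E2E → wrap carry → 0x0E2F
  0x0E2F + 0xD7A0 = 0x0E5CF
  0xE5CF + 0x8E36 = 0x17405 → wrap carry → 0x7406
  0x7406 + 0xD6D4 = 0x14ADA → wrap carry → 0x4ADB
  0x4ADB + 0x8560 = 0x0D03B
One's-complement sum = 0xD03B.
Checksum = ~0xD03B & 0xFFFF = 0x2FC4.

2FC4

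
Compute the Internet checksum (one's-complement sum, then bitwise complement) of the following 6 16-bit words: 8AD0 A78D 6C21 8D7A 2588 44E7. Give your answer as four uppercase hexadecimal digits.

6996

One's-complement addition (fold any carry out of bit 15 back into bit 0):
  0x8AD0 + 0xA78D = 0x1325D → wrap carry → 0x325E
  0x325E + 0x6C21 = 0x09E7F
  0x9E7F + 0x8D7A = 0x12BF9 → wrap carry → 0x2BFA
  0x2BFA + 0x2588 = 0x05182
  0x5182 + 0x44E7 = 0x09669
One's-complement sum = 0x9669.
Checksum = ~0x9669 & 0xFFFF = 0x6996.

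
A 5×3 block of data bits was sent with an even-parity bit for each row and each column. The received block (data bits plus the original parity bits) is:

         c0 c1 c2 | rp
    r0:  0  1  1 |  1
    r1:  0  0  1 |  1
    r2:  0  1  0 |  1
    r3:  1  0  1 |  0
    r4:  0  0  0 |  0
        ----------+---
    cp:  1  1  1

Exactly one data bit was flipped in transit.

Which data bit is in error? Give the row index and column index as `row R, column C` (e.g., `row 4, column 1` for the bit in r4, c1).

Recompute each row's even parity and compare to rp:
  r0: data parity 0, sent rp 1 → mismatch
  r1: data parity 1, sent rp 1 → ok
  r2: data parity 1, sent rp 1 → ok
  r3: data parity 0, sent rp 0 → ok
  r4: data parity 0, sent rp 0 → ok
Recompute each column's even parity and compare to cp:
  c0: data parity 1, sent cp 1 → ok
  c1: data parity 0, sent cp 1 → mismatch
  c2: data parity 1, sent cp 1 → ok
Exactly one row (r0) and one column (c1) fail → the flipped bit is at their intersection.

row 0, column 1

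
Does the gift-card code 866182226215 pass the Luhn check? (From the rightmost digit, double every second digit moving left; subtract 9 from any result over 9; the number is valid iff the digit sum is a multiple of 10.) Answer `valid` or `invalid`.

From the right, keep odd positions and double even positions (subtract 9 from any doubled value over 9):
  doubled (positions 2,4,...): 2 3 4 7 3 7 → sum 26
  kept (positions 1,3,...): 5 2 2 2 1 6 → sum 18
Total = 44.
44 mod 10 = 4, so the number is invalid.

invalid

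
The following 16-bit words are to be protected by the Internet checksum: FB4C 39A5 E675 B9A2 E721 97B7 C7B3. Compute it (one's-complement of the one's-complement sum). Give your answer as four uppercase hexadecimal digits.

E467

One's-complement addition (fold any carry out of bit 15 back into bit 0):
  0xFB4C + 0x39A5 = 0x134F1 → wrap carry → 0x34F2
  0x34F2 + 0xE675 = 0x11B67 → wrap carry → 0x1B68
  0x1B68 + 0xB9A2 = 0x0D50A
  0xD50A + 0xE721 = 0x1BC2B → wrap carry → 0xBC2C
  0xBC2C + 0x97B7 = 0x153E3 → wrap carry → 0x53E4
  0x53E4 + 0xC7B3 = 0x11B97 → wrap carry → 0x1B98
One's-complement sum = 0x1B98.
Checksum = ~0x1B98 & 0xFFFF = 0xE467.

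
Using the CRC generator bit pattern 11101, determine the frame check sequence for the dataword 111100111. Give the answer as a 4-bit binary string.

Append 4 zeros: 1111001110000. Divide by 11101 (XOR where the leading bit is 1):
  pos 0: 11110 XOR 11101 = 00011
  pos 3: 11011 XOR 11101 = 00110
  pos 5: 11010 XOR 11101 = 00111
  pos 7: 11100 XOR 11101 = 00001
Remainder (last 4 bits) = 0010. This is the CRC / FCS.

0010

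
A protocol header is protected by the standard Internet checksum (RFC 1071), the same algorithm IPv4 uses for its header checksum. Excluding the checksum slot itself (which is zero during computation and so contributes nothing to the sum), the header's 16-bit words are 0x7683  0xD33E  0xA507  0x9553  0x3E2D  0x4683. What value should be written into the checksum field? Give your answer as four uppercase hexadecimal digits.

One's-complement addition (fold any carry out of bit 15 back into bit 0):
  0x7683 + 0xD33E = 0x149C1 → wrap carry → 0x49C2
  0x49C2 + 0xA507 = 0x0EEC9
  0xEEC9 + 0x9553 = 0x1841C → wrap carry → 0x841D
  0x841D + 0x3E2D = 0x0C24A
  0xC24A + 0x4683 = 0x108CD → wrap carry → 0x08CE
One's-complement sum = 0x08CE.
Checksum = ~0x08CE & 0xFFFF = 0xF731.

F731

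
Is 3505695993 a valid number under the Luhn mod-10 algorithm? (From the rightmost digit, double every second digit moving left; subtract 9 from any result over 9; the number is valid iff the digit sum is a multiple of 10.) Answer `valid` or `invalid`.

From the right, keep odd positions and double even positions (subtract 9 from any doubled value over 9):
  doubled (positions 2,4,...): 9 1 3 0 6 → sum 19
  kept (positions 1,3,...): 3 9 9 5 5 → sum 31
Total = 50.
50 mod 10 = 0, so the number is valid.

valid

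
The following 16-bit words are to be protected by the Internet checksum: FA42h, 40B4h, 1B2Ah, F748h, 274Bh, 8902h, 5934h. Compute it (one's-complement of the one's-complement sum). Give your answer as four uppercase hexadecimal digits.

A913

One's-complement addition (fold any carry out of bit 15 back into bit 0):
  0xFA42 + 0x40B4 = 0x13AF6 → wrap carry → 0x3AF7
  0x3AF7 + 0x1B2A = 0x05621
  0x5621 + 0xF748 = 0x14D69 → wrap carry → 0x4D6A
  0x4D6A + 0x274B = 0x074B5
  0x74B5 + 0x8902 = 0x0FDB7
  0xFDB7 + 0x5934 = 0x156EB → wrap carry → 0x56EC
One's-complement sum = 0x56EC.
Checksum = ~0x56EC & 0xFFFF = 0xA913.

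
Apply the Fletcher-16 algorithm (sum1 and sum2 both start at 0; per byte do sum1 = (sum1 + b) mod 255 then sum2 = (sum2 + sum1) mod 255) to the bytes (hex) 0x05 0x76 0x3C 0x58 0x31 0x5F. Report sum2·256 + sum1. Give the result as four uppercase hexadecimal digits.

2AA0

Running sums (mod 255):
  after byte 0 (0x05): sum1=5, sum2=5
  after byte 1 (0x76): sum1=123, sum2=128
  after byte 2 (0x3C): sum1=183, sum2=56
  after byte 3 (0x58): sum1=16, sum2=72
  after byte 4 (0x31): sum1=65, sum2=137
  after byte 5 (0x5F): sum1=160, sum2=42
Checksum = sum2·256 + sum1 = 42·256 + 160 = 10912 = 0x2AA0.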